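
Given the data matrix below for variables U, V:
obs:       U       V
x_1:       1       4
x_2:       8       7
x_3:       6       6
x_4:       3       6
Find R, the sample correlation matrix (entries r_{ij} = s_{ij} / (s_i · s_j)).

Step 1 — column means:
  mean(U) = (1 + 8 + 6 + 3) / 4 = 18/4 = 4.5
  mean(V) = (4 + 7 + 6 + 6) / 4 = 23/4 = 5.75

Step 2 — sample variances and covariances s[i,j] = (1/(n-1)) · Σ_k (x_{k,i} - mean_i) · (x_{k,j} - mean_j), with n-1 = 3:
  s[U,U] = ((-3.5)·(-3.5) + (3.5)·(3.5) + (1.5)·(1.5) + (-1.5)·(-1.5)) / 3 = 29/3 = 9.6667
  s[U,V] = ((-3.5)·(-1.75) + (3.5)·(1.25) + (1.5)·(0.25) + (-1.5)·(0.25)) / 3 = 10.5/3 = 3.5
  s[V,V] = ((-1.75)·(-1.75) + (1.25)·(1.25) + (0.25)·(0.25) + (0.25)·(0.25)) / 3 = 4.75/3 = 1.5833
  Sample standard deviations s_i = √(s[i,i]):
  s(U) = √(9.6667) = 3.1091
  s(V) = √(1.5833) = 1.2583

Step 3 — r_{ij} = s_{ij} / (s_i · s_j):
  r[U,U] = 1 (diagonal).
  r[U,V] = 3.5 / (3.1091 · 1.2583) = 3.5 / 3.9122 = 0.8946
  r[V,V] = 1 (diagonal).

R is symmetric with unit diagonal. Assembling:

R = [[1, 0.8946],
 [0.8946, 1]]


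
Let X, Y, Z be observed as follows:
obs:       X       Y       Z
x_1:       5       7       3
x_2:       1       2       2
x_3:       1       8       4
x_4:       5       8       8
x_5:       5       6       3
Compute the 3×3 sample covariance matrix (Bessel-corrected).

Step 1 — column means:
  mean(X) = (5 + 1 + 1 + 5 + 5) / 5 = 17/5 = 3.4
  mean(Y) = (7 + 2 + 8 + 8 + 6) / 5 = 31/5 = 6.2
  mean(Z) = (3 + 2 + 4 + 8 + 3) / 5 = 20/5 = 4

Step 2 — sample covariance S[i,j] = (1/(n-1)) · Σ_k (x_{k,i} - mean_i) · (x_{k,j} - mean_j), with n-1 = 4.
  S[X,X] = ((1.6)·(1.6) + (-2.4)·(-2.4) + (-2.4)·(-2.4) + (1.6)·(1.6) + (1.6)·(1.6)) / 4 = 19.2/4 = 4.8
  S[X,Y] = ((1.6)·(0.8) + (-2.4)·(-4.2) + (-2.4)·(1.8) + (1.6)·(1.8) + (1.6)·(-0.2)) / 4 = 9.6/4 = 2.4
  S[X,Z] = ((1.6)·(-1) + (-2.4)·(-2) + (-2.4)·(0) + (1.6)·(4) + (1.6)·(-1)) / 4 = 8/4 = 2
  S[Y,Y] = ((0.8)·(0.8) + (-4.2)·(-4.2) + (1.8)·(1.8) + (1.8)·(1.8) + (-0.2)·(-0.2)) / 4 = 24.8/4 = 6.2
  S[Y,Z] = ((0.8)·(-1) + (-4.2)·(-2) + (1.8)·(0) + (1.8)·(4) + (-0.2)·(-1)) / 4 = 15/4 = 3.75
  S[Z,Z] = ((-1)·(-1) + (-2)·(-2) + (0)·(0) + (4)·(4) + (-1)·(-1)) / 4 = 22/4 = 5.5

S is symmetric (S[j,i] = S[i,j]). Assembling:

S = [[4.8, 2.4, 2],
 [2.4, 6.2, 3.75],
 [2, 3.75, 5.5]]


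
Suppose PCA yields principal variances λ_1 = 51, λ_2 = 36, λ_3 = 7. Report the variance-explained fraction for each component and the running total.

Step 1 — total variance = trace(Sigma) = Σ λ_i = 51 + 36 + 7 = 94.

Step 2 — fraction explained by component i = λ_i / Σ λ:
  PC1: 51/94 = 0.5426
  PC2: 36/94 = 0.383
  PC3: 7/94 = 0.0745

Step 3 — cumulative fraction after k components = (λ_1 + ... + λ_k) / Σ λ:
  k = 1: 51/94 = 0.5426
  k = 2: (51 + 36)/94 = 87/94 = 0.9255
  k = 3: (51 + 36 + 7)/94 = 94/94 = 1

Summary (fraction, with percent):

explained: PC1 0.5426 (54.26%), PC2 0.383 (38.3%), PC3 0.0745 (7.45%);  cumulative: 0.5426, 0.9255, 1


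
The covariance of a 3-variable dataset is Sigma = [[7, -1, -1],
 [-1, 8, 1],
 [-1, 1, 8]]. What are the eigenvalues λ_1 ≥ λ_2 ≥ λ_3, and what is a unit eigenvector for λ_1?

Step 1 — characteristic polynomial p(λ) = det(λI - Sigma) = λ³ - tr·λ² + c_1·λ - det, where tr = trace, c_1 = sum of the principal 2×2 minors, det = det(Sigma):
  tr = 7 + 8 + 8 = 23,
  c_1 = (7·8 - (-1)²) + (7·8 - (-1)²) + (8·8 - (1)²) = 55 + 55 + 63 = 173,
  det = 7·(8·8 - (1)²) - (-1)·((-1)·8 - (1)·(-1)) + (-1)·((-1)·(1) - 8·(-1)) = 7·(63) - (-1)·(-7) + (-1)·(7) = 427.
  So p(λ) = λ³ - 23λ² + 173λ - 427.
Step 2 — look for an integer root (rational root theorem: any rational root is an integer divisor of 427). Testing λ = 7:
  p(7) = 343 - 1127 + 1211 - 427 = 0  ✓
  Dividing out (λ - 7): p(λ) = (λ - 7)(λ² - 16λ + 61).
Step 3 — remaining eigenvalues from the quadratic λ² - 16λ + 61 = 0:
  Δ = 16² - 4·61 = 256 - 244 = 12,  λ = (16 ± √12)/2 = (16 ± 3.4641)/2 ≈ 9.7321 or 6.2679.
  Sorted: λ_1 = 9.7321,  λ_2 = 7,  λ_3 = 6.2679  (check: sum = 23 = tr ✓).

Step 4 — unit eigenvector for λ_1 ≈ 9.7321: v spans the null space of (Sigma - λ_1 I), whose rows are
  r_1 = (-2.7321, -1, -1),  r_2 = (-1, -1.7321, 1),  r_3 = (-1, 1, -1.7321).
  v is orthogonal to every row, so take v ∝ r_1 × r_2 = ((-1)·(1) - (-1)·(-1.7321), (-1)·(-1) - (-2.7321)·(1), (-2.7321)·(-1.7321) - (-1)·(-1)) ≈ (-2.7321, 3.7321, 3.7321).
  Rescale (multiply by -1 so the first nonzero entry is positive): u = (2.7321, -3.7321, -3.7321).
  ||u|| = √((2.7321)² + (-3.7321)² + (-3.7321)²) = √(35.3205) ≈ 5.9431,  v_1 = u/||u|| ≈ (0.4597, -0.628, -0.628) (||v_1|| = 1).

λ_1 = 9.7321,  λ_2 = 7,  λ_3 = 6.2679;  v_1 ≈ (0.4597, -0.628, -0.628)


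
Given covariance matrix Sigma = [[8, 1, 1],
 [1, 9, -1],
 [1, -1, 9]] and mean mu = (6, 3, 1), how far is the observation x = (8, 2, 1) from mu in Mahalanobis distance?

Step 1 — centre the observation: (x - mu) = (2, -1, 0).

Step 2 — invert Sigma (cofactor / det for 3×3, or solve directly):
  Sigma^{-1} = [[0.129, -0.0161, -0.0161],
 [-0.0161, 0.1145, 0.0145],
 [-0.0161, 0.0145, 0.1145]].

Step 3 — form the quadratic (x - mu)^T · Sigma^{-1} · (x - mu):
  Sigma^{-1} · (x - mu) = (0.2742, -0.1468, -0.0468).
  (x - mu)^T · [Sigma^{-1} · (x - mu)] = (2)·(0.2742) + (-1)·(-0.1468) + (0)·(-0.0468) = 0.6952.

Step 4 — take square root: d = √(0.6952) ≈ 0.8338.

d(x, mu) = √(0.6952) ≈ 0.8338


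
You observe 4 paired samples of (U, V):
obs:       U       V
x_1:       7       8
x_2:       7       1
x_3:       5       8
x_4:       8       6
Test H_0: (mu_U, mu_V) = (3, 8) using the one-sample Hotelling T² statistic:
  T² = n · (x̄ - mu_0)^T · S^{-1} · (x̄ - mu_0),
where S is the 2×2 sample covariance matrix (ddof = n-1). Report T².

Step 1 — sample mean vector:
  mean(U) = (7 + 7 + 5 + 8) / 4 = 27/4 = 6.75
  mean(V) = (8 + 1 + 8 + 6) / 4 = 23/4 = 5.75
  x̄ = (6.75, 5.75),  deviation x̄ - mu_0 = (6.75, 5.75) - (3, 8) = (3.75, -2.25).

Step 2 — sample covariance matrix, S[i,j] = (1/(n-1)) · Σ_k (x_{k,i} - mean_i) · (x_{k,j} - mean_j), divisor n-1 = 3:
  S[U,U] = ((0.25)·(0.25) + (0.25)·(0.25) + (-1.75)·(-1.75) + (1.25)·(1.25)) / 3 = 4.75/3 = 1.5833
  S[U,V] = ((0.25)·(2.25) + (0.25)·(-4.75) + (-1.75)·(2.25) + (1.25)·(0.25)) / 3 = -4.25/3 = -1.4167
  S[V,V] = ((2.25)·(2.25) + (-4.75)·(-4.75) + (2.25)·(2.25) + (0.25)·(0.25)) / 3 = 32.75/3 = 10.9167
  S = [[1.5833, -1.4167],
 [-1.4167, 10.9167]].

Step 3 — invert S. det(S) = 1.5833·10.9167 - (-1.4167)² = 15.2778.
  S^{-1} = (1/det) · [[d, -b], [-b, a]] = [[0.7145, 0.0927],
 [0.0927, 0.1036]].

Step 4 — quadratic form (x̄ - mu_0)^T · S^{-1} · (x̄ - mu_0):
  S^{-1} · (x̄ - mu_0) = (2.4709, 0.1145),
  (x̄ - mu_0)^T · [...] = (3.75)·(2.4709) + (-2.25)·(0.1145) = 9.0082.

Step 5 — scale by n: T² = 4 · 9.0082 = 36.0327.

T² ≈ 36.0327


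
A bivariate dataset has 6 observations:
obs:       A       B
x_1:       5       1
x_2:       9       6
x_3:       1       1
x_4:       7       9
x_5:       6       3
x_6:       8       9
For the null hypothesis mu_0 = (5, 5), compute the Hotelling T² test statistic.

Step 1 — sample mean vector:
  mean(A) = (5 + 9 + 1 + 7 + 6 + 8) / 6 = 36/6 = 6
  mean(B) = (1 + 6 + 1 + 9 + 3 + 9) / 6 = 29/6 = 4.8333
  x̄ = (6, 4.8333),  deviation x̄ - mu_0 = (6, 4.8333) - (5, 5) = (1, -0.1667).

Step 2 — sample covariance matrix, S[i,j] = (1/(n-1)) · Σ_k (x_{k,i} - mean_i) · (x_{k,j} - mean_j), divisor n-1 = 5:
  S[A,A] = ((-1)·(-1) + (3)·(3) + (-5)·(-5) + (1)·(1) + (0)·(0) + (2)·(2)) / 5 = 40/5 = 8
  S[A,B] = ((-1)·(-3.8333) + (3)·(1.1667) + (-5)·(-3.8333) + (1)·(4.1667) + (0)·(-1.8333) + (2)·(4.1667)) / 5 = 39/5 = 7.8
  S[B,B] = ((-3.8333)·(-3.8333) + (1.1667)·(1.1667) + (-3.8333)·(-3.8333) + (4.1667)·(4.1667) + (-1.8333)·(-1.8333) + (4.1667)·(4.1667)) / 5 = 68.8333/5 = 13.7667
  S = [[8, 7.8],
 [7.8, 13.7667]].

Step 3 — invert S. det(S) = 8·13.7667 - (7.8)² = 49.2933.
  S^{-1} = (1/det) · [[d, -b], [-b, a]] = [[0.2793, -0.1582],
 [-0.1582, 0.1623]].

Step 4 — quadratic form (x̄ - mu_0)^T · S^{-1} · (x̄ - mu_0):
  S^{-1} · (x̄ - mu_0) = (0.3057, -0.1853),
  (x̄ - mu_0)^T · [...] = (1)·(0.3057) + (-0.1667)·(-0.1853) = 0.3365.

Step 5 — scale by n: T² = 6 · 0.3365 = 2.0192.

T² ≈ 2.0192


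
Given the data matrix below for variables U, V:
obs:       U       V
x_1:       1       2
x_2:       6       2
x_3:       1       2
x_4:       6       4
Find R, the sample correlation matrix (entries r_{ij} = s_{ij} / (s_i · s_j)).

Step 1 — column means:
  mean(U) = (1 + 6 + 1 + 6) / 4 = 14/4 = 3.5
  mean(V) = (2 + 2 + 2 + 4) / 4 = 10/4 = 2.5

Step 2 — sample variances and covariances s[i,j] = (1/(n-1)) · Σ_k (x_{k,i} - mean_i) · (x_{k,j} - mean_j), with n-1 = 3:
  s[U,U] = ((-2.5)·(-2.5) + (2.5)·(2.5) + (-2.5)·(-2.5) + (2.5)·(2.5)) / 3 = 25/3 = 8.3333
  s[U,V] = ((-2.5)·(-0.5) + (2.5)·(-0.5) + (-2.5)·(-0.5) + (2.5)·(1.5)) / 3 = 5/3 = 1.6667
  s[V,V] = ((-0.5)·(-0.5) + (-0.5)·(-0.5) + (-0.5)·(-0.5) + (1.5)·(1.5)) / 3 = 3/3 = 1
  Sample standard deviations s_i = √(s[i,i]):
  s(U) = √(8.3333) = 2.8868
  s(V) = √(1) = 1

Step 3 — r_{ij} = s_{ij} / (s_i · s_j):
  r[U,U] = 1 (diagonal).
  r[U,V] = 1.6667 / (2.8868 · 1) = 1.6667 / 2.8868 = 0.5774
  r[V,V] = 1 (diagonal).

R is symmetric with unit diagonal. Assembling:

R = [[1, 0.5774],
 [0.5774, 1]]


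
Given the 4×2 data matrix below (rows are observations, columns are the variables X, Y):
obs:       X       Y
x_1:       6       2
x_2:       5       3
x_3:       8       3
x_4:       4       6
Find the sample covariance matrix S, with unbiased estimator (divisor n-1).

Step 1 — column means:
  mean(X) = (6 + 5 + 8 + 4) / 4 = 23/4 = 5.75
  mean(Y) = (2 + 3 + 3 + 6) / 4 = 14/4 = 3.5

Step 2 — sample covariance S[i,j] = (1/(n-1)) · Σ_k (x_{k,i} - mean_i) · (x_{k,j} - mean_j), with n-1 = 3.
  S[X,X] = ((0.25)·(0.25) + (-0.75)·(-0.75) + (2.25)·(2.25) + (-1.75)·(-1.75)) / 3 = 8.75/3 = 2.9167
  S[X,Y] = ((0.25)·(-1.5) + (-0.75)·(-0.5) + (2.25)·(-0.5) + (-1.75)·(2.5)) / 3 = -5.5/3 = -1.8333
  S[Y,Y] = ((-1.5)·(-1.5) + (-0.5)·(-0.5) + (-0.5)·(-0.5) + (2.5)·(2.5)) / 3 = 9/3 = 3

S is symmetric (S[j,i] = S[i,j]). Assembling:

S = [[2.9167, -1.8333],
 [-1.8333, 3]]


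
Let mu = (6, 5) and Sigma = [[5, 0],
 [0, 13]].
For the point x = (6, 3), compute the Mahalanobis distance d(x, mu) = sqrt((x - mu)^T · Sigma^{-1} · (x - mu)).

Step 1 — centre the observation: (x - mu) = (0, -2).

Step 2 — invert Sigma. det(Sigma) = 5·13 - (0)² = 65.
  Sigma^{-1} = (1/det) · [[d, -b], [-b, a]] = [[0.2, 0],
 [0, 0.0769]].

Step 3 — form the quadratic (x - mu)^T · Sigma^{-1} · (x - mu):
  Sigma^{-1} · (x - mu) = (0, -0.1538).
  (x - mu)^T · [Sigma^{-1} · (x - mu)] = (0)·(0) + (-2)·(-0.1538) = 0.3077.

Step 4 — take square root: d = √(0.3077) ≈ 0.5547.

d(x, mu) = √(0.3077) ≈ 0.5547


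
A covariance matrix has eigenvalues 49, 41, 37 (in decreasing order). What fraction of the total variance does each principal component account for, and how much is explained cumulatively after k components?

Step 1 — total variance = trace(Sigma) = Σ λ_i = 49 + 41 + 37 = 127.

Step 2 — fraction explained by component i = λ_i / Σ λ:
  PC1: 49/127 = 0.3858
  PC2: 41/127 = 0.3228
  PC3: 37/127 = 0.2913

Step 3 — cumulative fraction after k components = (λ_1 + ... + λ_k) / Σ λ:
  k = 1: 49/127 = 0.3858
  k = 2: (49 + 41)/127 = 90/127 = 0.7087
  k = 3: (49 + 41 + 37)/127 = 127/127 = 1

Summary (fraction, with percent):

explained: PC1 0.3858 (38.58%), PC2 0.3228 (32.28%), PC3 0.2913 (29.13%);  cumulative: 0.3858, 0.7087, 1


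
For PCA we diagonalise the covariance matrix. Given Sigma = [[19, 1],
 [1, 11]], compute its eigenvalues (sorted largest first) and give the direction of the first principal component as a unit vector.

Step 1 — characteristic polynomial of 2×2 Sigma:
  det(Sigma - λI) = λ² - trace · λ + det = 0.
  trace = 19 + 11 = 30, det = 19·11 - (1)² = 208.
Step 2 — discriminant:
  Δ = trace² - 4·det = 900 - 832 = 68.
Step 3 — eigenvalues:
  λ = (trace ± √Δ)/2 = (30 ± 8.2462)/2,
  λ_1 = 19.1231,  λ_2 = 10.8769.

Step 4 — unit eigenvector for λ_1: solve (Sigma - λ_1 I)v = 0. First row:
  (19 - 19.1231)·v_x + (1)·v_y = 0, i.e. (-0.1231)·v_x + (1)·v_y = 0,
  so v ∝ (b, λ_1 - a) = (1, 0.1231) = u.
  ||u|| = √((1)² + (0.1231)²) = √(1.0152) ≈ 1.0075,
  v_1 = u/||u|| ≈ (0.9925, 0.1222) (||v_1|| = 1).

λ_1 = 19.1231,  λ_2 = 10.8769;  v_1 ≈ (0.9925, 0.1222)


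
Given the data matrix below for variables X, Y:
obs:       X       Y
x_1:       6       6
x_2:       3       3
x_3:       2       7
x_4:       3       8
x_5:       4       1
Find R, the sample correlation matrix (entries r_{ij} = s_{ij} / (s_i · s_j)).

Step 1 — column means:
  mean(X) = (6 + 3 + 2 + 3 + 4) / 5 = 18/5 = 3.6
  mean(Y) = (6 + 3 + 7 + 8 + 1) / 5 = 25/5 = 5

Step 2 — sample variances and covariances s[i,j] = (1/(n-1)) · Σ_k (x_{k,i} - mean_i) · (x_{k,j} - mean_j), with n-1 = 4:
  s[X,X] = ((2.4)·(2.4) + (-0.6)·(-0.6) + (-1.6)·(-1.6) + (-0.6)·(-0.6) + (0.4)·(0.4)) / 4 = 9.2/4 = 2.3
  s[X,Y] = ((2.4)·(1) + (-0.6)·(-2) + (-1.6)·(2) + (-0.6)·(3) + (0.4)·(-4)) / 4 = -3/4 = -0.75
  s[Y,Y] = ((1)·(1) + (-2)·(-2) + (2)·(2) + (3)·(3) + (-4)·(-4)) / 4 = 34/4 = 8.5
  Sample standard deviations s_i = √(s[i,i]):
  s(X) = √(2.3) = 1.5166
  s(Y) = √(8.5) = 2.9155

Step 3 — r_{ij} = s_{ij} / (s_i · s_j):
  r[X,X] = 1 (diagonal).
  r[X,Y] = -0.75 / (1.5166 · 2.9155) = -0.75 / 4.4215 = -0.1696
  r[Y,Y] = 1 (diagonal).

R is symmetric with unit diagonal. Assembling:

R = [[1, -0.1696],
 [-0.1696, 1]]


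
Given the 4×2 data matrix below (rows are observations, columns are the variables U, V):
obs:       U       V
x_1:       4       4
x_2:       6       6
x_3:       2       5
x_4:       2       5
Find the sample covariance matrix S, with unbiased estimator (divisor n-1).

Step 1 — column means:
  mean(U) = (4 + 6 + 2 + 2) / 4 = 14/4 = 3.5
  mean(V) = (4 + 6 + 5 + 5) / 4 = 20/4 = 5

Step 2 — sample covariance S[i,j] = (1/(n-1)) · Σ_k (x_{k,i} - mean_i) · (x_{k,j} - mean_j), with n-1 = 3.
  S[U,U] = ((0.5)·(0.5) + (2.5)·(2.5) + (-1.5)·(-1.5) + (-1.5)·(-1.5)) / 3 = 11/3 = 3.6667
  S[U,V] = ((0.5)·(-1) + (2.5)·(1) + (-1.5)·(0) + (-1.5)·(0)) / 3 = 2/3 = 0.6667
  S[V,V] = ((-1)·(-1) + (1)·(1) + (0)·(0) + (0)·(0)) / 3 = 2/3 = 0.6667

S is symmetric (S[j,i] = S[i,j]). Assembling:

S = [[3.6667, 0.6667],
 [0.6667, 0.6667]]


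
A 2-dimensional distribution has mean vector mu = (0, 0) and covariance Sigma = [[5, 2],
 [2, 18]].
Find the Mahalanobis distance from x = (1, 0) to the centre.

Step 1 — centre the observation: (x - mu) = (1, 0).

Step 2 — invert Sigma. det(Sigma) = 5·18 - (2)² = 86.
  Sigma^{-1} = (1/det) · [[d, -b], [-b, a]] = [[0.2093, -0.0233],
 [-0.0233, 0.0581]].

Step 3 — form the quadratic (x - mu)^T · Sigma^{-1} · (x - mu):
  Sigma^{-1} · (x - mu) = (0.2093, -0.0233).
  (x - mu)^T · [Sigma^{-1} · (x - mu)] = (1)·(0.2093) + (0)·(-0.0233) = 0.2093.

Step 4 — take square root: d = √(0.2093) ≈ 0.4575.

d(x, mu) = √(0.2093) ≈ 0.4575


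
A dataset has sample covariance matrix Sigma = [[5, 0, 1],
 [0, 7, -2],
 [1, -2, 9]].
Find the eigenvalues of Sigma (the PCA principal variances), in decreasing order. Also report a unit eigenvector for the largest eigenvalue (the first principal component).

Step 1 — characteristic polynomial p(λ) = det(λI - Sigma) = λ³ - tr·λ² + c_1·λ - det, where tr = trace, c_1 = sum of the principal 2×2 minors, det = det(Sigma):
  tr = 5 + 7 + 9 = 21,
  c_1 = (5·7 - (0)²) + (5·9 - (1)²) + (7·9 - (-2)²) = 35 + 44 + 59 = 138,
  det = 5·(7·9 - (-2)²) - (0)·((0)·9 - (-2)·(1)) + (1)·((0)·(-2) - 7·(1)) = 5·(59) - (0)·(2) + (1)·(-7) = 288.
  So p(λ) = λ³ - 21λ² + 138λ - 288.
Step 2 — look for an integer root (rational root theorem: any rational root is an integer divisor of 288). Testing λ = 6:
  p(6) = 216 - 756 + 828 - 288 = 0  ✓
  Dividing out (λ - 6): p(λ) = (λ - 6)(λ² - 15λ + 48).
Step 3 — remaining eigenvalues from the quadratic λ² - 15λ + 48 = 0:
  Δ = 15² - 4·48 = 225 - 192 = 33,  λ = (15 ± √33)/2 = (15 ± 5.7446)/2 ≈ 10.3723 or 4.6277.
  Sorted: λ_1 = 10.3723,  λ_2 = 6,  λ_3 = 4.6277  (check: sum = 21 = tr ✓).

Step 4 — unit eigenvector for λ_1 ≈ 10.3723: v spans the null space of (Sigma - λ_1 I), whose rows are
  r_1 = (-5.3723, 0, 1),  r_2 = (0, -3.3723, -2),  r_3 = (1, -2, -1.3723).
  v is orthogonal to every row, so take v ∝ r_1 × r_2 = ((0)·(-2) - (1)·(-3.3723), (1)·(0) - (-5.3723)·(-2), (-5.3723)·(-3.3723) - (0)·(0)) ≈ (3.3723, -10.7446, 18.1168).
  Let u = (3.3723, -10.7446, 18.1168).
  ||u|| = √((3.3723)² + (-10.7446)² + (18.1168)²) = √(455.0379) ≈ 21.3316,  v_1 = u/||u|| ≈ (0.1581, -0.5037, 0.8493) (||v_1|| = 1).

λ_1 = 10.3723,  λ_2 = 6,  λ_3 = 4.6277;  v_1 ≈ (0.1581, -0.5037, 0.8493)


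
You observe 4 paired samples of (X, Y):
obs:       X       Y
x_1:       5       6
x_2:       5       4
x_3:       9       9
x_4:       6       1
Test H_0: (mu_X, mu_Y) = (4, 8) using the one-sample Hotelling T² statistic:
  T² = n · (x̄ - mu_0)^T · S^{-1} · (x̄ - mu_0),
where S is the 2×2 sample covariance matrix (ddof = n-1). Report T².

Step 1 — sample mean vector:
  mean(X) = (5 + 5 + 9 + 6) / 4 = 25/4 = 6.25
  mean(Y) = (6 + 4 + 9 + 1) / 4 = 20/4 = 5
  x̄ = (6.25, 5),  deviation x̄ - mu_0 = (6.25, 5) - (4, 8) = (2.25, -3).

Step 2 — sample covariance matrix, S[i,j] = (1/(n-1)) · Σ_k (x_{k,i} - mean_i) · (x_{k,j} - mean_j), divisor n-1 = 3:
  S[X,X] = ((-1.25)·(-1.25) + (-1.25)·(-1.25) + (2.75)·(2.75) + (-0.25)·(-0.25)) / 3 = 10.75/3 = 3.5833
  S[X,Y] = ((-1.25)·(1) + (-1.25)·(-1) + (2.75)·(4) + (-0.25)·(-4)) / 3 = 12/3 = 4
  S[Y,Y] = ((1)·(1) + (-1)·(-1) + (4)·(4) + (-4)·(-4)) / 3 = 34/3 = 11.3333
  S = [[3.5833, 4],
 [4, 11.3333]].

Step 3 — invert S. det(S) = 3.5833·11.3333 - (4)² = 24.6111.
  S^{-1} = (1/det) · [[d, -b], [-b, a]] = [[0.4605, -0.1625],
 [-0.1625, 0.1456]].

Step 4 — quadratic form (x̄ - mu_0)^T · S^{-1} · (x̄ - mu_0):
  S^{-1} · (x̄ - mu_0) = (1.5237, -0.8025),
  (x̄ - mu_0)^T · [...] = (2.25)·(1.5237) + (-3)·(-0.8025) = 5.8358.

Step 5 — scale by n: T² = 4 · 5.8358 = 23.3431.

T² ≈ 23.3431


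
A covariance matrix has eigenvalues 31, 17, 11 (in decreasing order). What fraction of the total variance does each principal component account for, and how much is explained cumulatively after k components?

Step 1 — total variance = trace(Sigma) = Σ λ_i = 31 + 17 + 11 = 59.

Step 2 — fraction explained by component i = λ_i / Σ λ:
  PC1: 31/59 = 0.5254
  PC2: 17/59 = 0.2881
  PC3: 11/59 = 0.1864

Step 3 — cumulative fraction after k components = (λ_1 + ... + λ_k) / Σ λ:
  k = 1: 31/59 = 0.5254
  k = 2: (31 + 17)/59 = 48/59 = 0.8136
  k = 3: (31 + 17 + 11)/59 = 59/59 = 1

Summary (fraction, with percent):

explained: PC1 0.5254 (52.54%), PC2 0.2881 (28.81%), PC3 0.1864 (18.64%);  cumulative: 0.5254, 0.8136, 1


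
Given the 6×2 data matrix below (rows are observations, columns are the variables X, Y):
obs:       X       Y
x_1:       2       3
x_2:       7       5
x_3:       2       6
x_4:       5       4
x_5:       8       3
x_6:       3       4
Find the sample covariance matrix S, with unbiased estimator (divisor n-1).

Step 1 — column means:
  mean(X) = (2 + 7 + 2 + 5 + 8 + 3) / 6 = 27/6 = 4.5
  mean(Y) = (3 + 5 + 6 + 4 + 3 + 4) / 6 = 25/6 = 4.1667

Step 2 — sample covariance S[i,j] = (1/(n-1)) · Σ_k (x_{k,i} - mean_i) · (x_{k,j} - mean_j), with n-1 = 5.
  S[X,X] = ((-2.5)·(-2.5) + (2.5)·(2.5) + (-2.5)·(-2.5) + (0.5)·(0.5) + (3.5)·(3.5) + (-1.5)·(-1.5)) / 5 = 33.5/5 = 6.7
  S[X,Y] = ((-2.5)·(-1.1667) + (2.5)·(0.8333) + (-2.5)·(1.8333) + (0.5)·(-0.1667) + (3.5)·(-1.1667) + (-1.5)·(-0.1667)) / 5 = -3.5/5 = -0.7
  S[Y,Y] = ((-1.1667)·(-1.1667) + (0.8333)·(0.8333) + (1.8333)·(1.8333) + (-0.1667)·(-0.1667) + (-1.1667)·(-1.1667) + (-0.1667)·(-0.1667)) / 5 = 6.8333/5 = 1.3667

S is symmetric (S[j,i] = S[i,j]). Assembling:

S = [[6.7, -0.7],
 [-0.7, 1.3667]]


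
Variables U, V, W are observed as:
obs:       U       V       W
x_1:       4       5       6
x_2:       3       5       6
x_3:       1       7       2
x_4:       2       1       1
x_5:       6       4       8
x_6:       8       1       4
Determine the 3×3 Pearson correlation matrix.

Step 1 — column means:
  mean(U) = (4 + 3 + 1 + 2 + 6 + 8) / 6 = 24/6 = 4
  mean(V) = (5 + 5 + 7 + 1 + 4 + 1) / 6 = 23/6 = 3.8333
  mean(W) = (6 + 6 + 2 + 1 + 8 + 4) / 6 = 27/6 = 4.5

Step 2 — sample variances and covariances s[i,j] = (1/(n-1)) · Σ_k (x_{k,i} - mean_i) · (x_{k,j} - mean_j), with n-1 = 5:
  s[U,U] = ((0)·(0) + (-1)·(-1) + (-3)·(-3) + (-2)·(-2) + (2)·(2) + (4)·(4)) / 5 = 34/5 = 6.8
  s[U,V] = ((0)·(1.1667) + (-1)·(1.1667) + (-3)·(3.1667) + (-2)·(-2.8333) + (2)·(0.1667) + (4)·(-2.8333)) / 5 = -16/5 = -3.2
  s[U,W] = ((0)·(1.5) + (-1)·(1.5) + (-3)·(-2.5) + (-2)·(-3.5) + (2)·(3.5) + (4)·(-0.5)) / 5 = 18/5 = 3.6
  s[V,V] = ((1.1667)·(1.1667) + (1.1667)·(1.1667) + (3.1667)·(3.1667) + (-2.8333)·(-2.8333) + (0.1667)·(0.1667) + (-2.8333)·(-2.8333)) / 5 = 28.8333/5 = 5.7667
  s[V,W] = ((1.1667)·(1.5) + (1.1667)·(1.5) + (3.1667)·(-2.5) + (-2.8333)·(-3.5) + (0.1667)·(3.5) + (-2.8333)·(-0.5)) / 5 = 7.5/5 = 1.5
  s[W,W] = ((1.5)·(1.5) + (1.5)·(1.5) + (-2.5)·(-2.5) + (-3.5)·(-3.5) + (3.5)·(3.5) + (-0.5)·(-0.5)) / 5 = 35.5/5 = 7.1
  Sample standard deviations s_i = √(s[i,i]):
  s(U) = √(6.8) = 2.6077
  s(V) = √(5.7667) = 2.4014
  s(W) = √(7.1) = 2.6646

Step 3 — r_{ij} = s_{ij} / (s_i · s_j):
  r[U,U] = 1 (diagonal).
  r[U,V] = -3.2 / (2.6077 · 2.4014) = -3.2 / 6.2621 = -0.511
  r[U,W] = 3.6 / (2.6077 · 2.6646) = 3.6 / 6.9484 = 0.5181
  r[V,V] = 1 (diagonal).
  r[V,W] = 1.5 / (2.4014 · 2.6646) = 1.5 / 6.3987 = 0.2344
  r[W,W] = 1 (diagonal).

R is symmetric with unit diagonal. Assembling:

R = [[1, -0.511, 0.5181],
 [-0.511, 1, 0.2344],
 [0.5181, 0.2344, 1]]


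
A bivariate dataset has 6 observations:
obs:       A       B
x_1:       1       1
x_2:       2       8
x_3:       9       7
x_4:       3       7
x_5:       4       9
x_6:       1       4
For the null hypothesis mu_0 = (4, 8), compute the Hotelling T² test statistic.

Step 1 — sample mean vector:
  mean(A) = (1 + 2 + 9 + 3 + 4 + 1) / 6 = 20/6 = 3.3333
  mean(B) = (1 + 8 + 7 + 7 + 9 + 4) / 6 = 36/6 = 6
  x̄ = (3.3333, 6),  deviation x̄ - mu_0 = (3.3333, 6) - (4, 8) = (-0.6667, -2).

Step 2 — sample covariance matrix, S[i,j] = (1/(n-1)) · Σ_k (x_{k,i} - mean_i) · (x_{k,j} - mean_j), divisor n-1 = 5:
  S[A,A] = ((-2.3333)·(-2.3333) + (-1.3333)·(-1.3333) + (5.6667)·(5.6667) + (-0.3333)·(-0.3333) + (0.6667)·(0.6667) + (-2.3333)·(-2.3333)) / 5 = 45.3333/5 = 9.0667
  S[A,B] = ((-2.3333)·(-5) + (-1.3333)·(2) + (5.6667)·(1) + (-0.3333)·(1) + (0.6667)·(3) + (-2.3333)·(-2)) / 5 = 21/5 = 4.2
  S[B,B] = ((-5)·(-5) + (2)·(2) + (1)·(1) + (1)·(1) + (3)·(3) + (-2)·(-2)) / 5 = 44/5 = 8.8
  S = [[9.0667, 4.2],
 [4.2, 8.8]].

Step 3 — invert S. det(S) = 9.0667·8.8 - (4.2)² = 62.1467.
  S^{-1} = (1/det) · [[d, -b], [-b, a]] = [[0.1416, -0.0676],
 [-0.0676, 0.1459]].

Step 4 — quadratic form (x̄ - mu_0)^T · S^{-1} · (x̄ - mu_0):
  S^{-1} · (x̄ - mu_0) = (0.0408, -0.2467),
  (x̄ - mu_0)^T · [...] = (-0.6667)·(0.0408) + (-2)·(-0.2467) = 0.4663.

Step 5 — scale by n: T² = 6 · 0.4663 = 2.7977.

T² ≈ 2.7977


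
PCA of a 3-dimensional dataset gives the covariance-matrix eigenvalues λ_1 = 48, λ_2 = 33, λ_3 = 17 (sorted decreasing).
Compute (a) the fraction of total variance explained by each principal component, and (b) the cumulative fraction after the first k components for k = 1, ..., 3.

Step 1 — total variance = trace(Sigma) = Σ λ_i = 48 + 33 + 17 = 98.

Step 2 — fraction explained by component i = λ_i / Σ λ:
  PC1: 48/98 = 0.4898
  PC2: 33/98 = 0.3367
  PC3: 17/98 = 0.1735

Step 3 — cumulative fraction after k components = (λ_1 + ... + λ_k) / Σ λ:
  k = 1: 48/98 = 0.4898
  k = 2: (48 + 33)/98 = 81/98 = 0.8265
  k = 3: (48 + 33 + 17)/98 = 98/98 = 1

Summary (fraction, with percent):

explained: PC1 0.4898 (48.98%), PC2 0.3367 (33.67%), PC3 0.1735 (17.35%);  cumulative: 0.4898, 0.8265, 1


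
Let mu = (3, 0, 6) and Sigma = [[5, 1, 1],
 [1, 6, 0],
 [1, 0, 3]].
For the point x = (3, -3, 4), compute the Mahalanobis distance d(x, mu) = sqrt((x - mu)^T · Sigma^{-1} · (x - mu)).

Step 1 — centre the observation: (x - mu) = (0, -3, -2).

Step 2 — invert Sigma (cofactor / det for 3×3, or solve directly):
  Sigma^{-1} = [[0.2222, -0.037, -0.0741],
 [-0.037, 0.1728, 0.0123],
 [-0.0741, 0.0123, 0.358]].

Step 3 — form the quadratic (x - mu)^T · Sigma^{-1} · (x - mu):
  Sigma^{-1} · (x - mu) = (0.2593, -0.5432, -0.7531).
  (x - mu)^T · [Sigma^{-1} · (x - mu)] = (0)·(0.2593) + (-3)·(-0.5432) + (-2)·(-0.7531) = 3.1358.

Step 4 — take square root: d = √(3.1358) ≈ 1.7708.

d(x, mu) = √(3.1358) ≈ 1.7708


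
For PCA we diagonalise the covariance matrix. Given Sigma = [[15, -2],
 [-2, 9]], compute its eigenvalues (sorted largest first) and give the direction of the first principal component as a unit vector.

Step 1 — characteristic polynomial of 2×2 Sigma:
  det(Sigma - λI) = λ² - trace · λ + det = 0.
  trace = 15 + 9 = 24, det = 15·9 - (-2)² = 131.
Step 2 — discriminant:
  Δ = trace² - 4·det = 576 - 524 = 52.
Step 3 — eigenvalues:
  λ = (trace ± √Δ)/2 = (24 ± 7.2111)/2,
  λ_1 = 15.6056,  λ_2 = 8.3944.

Step 4 — unit eigenvector for λ_1: solve (Sigma - λ_1 I)v = 0. First row:
  (15 - 15.6056)·v_x + (-2)·v_y = 0, i.e. (-0.6056)·v_x + (-2)·v_y = 0,
  so v ∝ (b, λ_1 - a) = (-2, 0.6056); multiply by -1 so the first entry is positive: u = (2, -0.6056).
  ||u|| = √((2)² + (-0.6056)²) = √(4.3667) ≈ 2.0897,
  v_1 = u/||u|| ≈ (0.9571, -0.2898) (||v_1|| = 1).

λ_1 = 15.6056,  λ_2 = 8.3944;  v_1 ≈ (0.9571, -0.2898)


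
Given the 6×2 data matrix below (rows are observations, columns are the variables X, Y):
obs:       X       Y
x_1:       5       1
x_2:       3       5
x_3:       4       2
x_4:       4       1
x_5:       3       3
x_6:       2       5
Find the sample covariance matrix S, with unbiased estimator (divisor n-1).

Step 1 — column means:
  mean(X) = (5 + 3 + 4 + 4 + 3 + 2) / 6 = 21/6 = 3.5
  mean(Y) = (1 + 5 + 2 + 1 + 3 + 5) / 6 = 17/6 = 2.8333

Step 2 — sample covariance S[i,j] = (1/(n-1)) · Σ_k (x_{k,i} - mean_i) · (x_{k,j} - mean_j), with n-1 = 5.
  S[X,X] = ((1.5)·(1.5) + (-0.5)·(-0.5) + (0.5)·(0.5) + (0.5)·(0.5) + (-0.5)·(-0.5) + (-1.5)·(-1.5)) / 5 = 5.5/5 = 1.1
  S[X,Y] = ((1.5)·(-1.8333) + (-0.5)·(2.1667) + (0.5)·(-0.8333) + (0.5)·(-1.8333) + (-0.5)·(0.1667) + (-1.5)·(2.1667)) / 5 = -8.5/5 = -1.7
  S[Y,Y] = ((-1.8333)·(-1.8333) + (2.1667)·(2.1667) + (-0.8333)·(-0.8333) + (-1.8333)·(-1.8333) + (0.1667)·(0.1667) + (2.1667)·(2.1667)) / 5 = 16.8333/5 = 3.3667

S is symmetric (S[j,i] = S[i,j]). Assembling:

S = [[1.1, -1.7],
 [-1.7, 3.3667]]


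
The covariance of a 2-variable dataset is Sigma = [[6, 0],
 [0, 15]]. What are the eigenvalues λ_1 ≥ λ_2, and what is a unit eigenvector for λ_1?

Step 1 — characteristic polynomial of 2×2 Sigma:
  det(Sigma - λI) = λ² - trace · λ + det = 0.
  trace = 6 + 15 = 21, det = 6·15 - (0)² = 90.
Step 2 — discriminant:
  Δ = trace² - 4·det = 441 - 360 = 81.
Step 3 — eigenvalues:
  λ = (trace ± √Δ)/2 = (21 ± 9)/2,
  λ_1 = 15,  λ_2 = 6.

Step 4 — unit eigenvector for λ_1: Sigma is diagonal, so its eigenvectors are the coordinate axes. λ_1 = 15 is the diagonal entry on the second coordinate axis, hence
  v_1 = (0, 1) (||v_1|| = 1).

λ_1 = 15,  λ_2 = 6;  v_1 ≈ (0, 1)


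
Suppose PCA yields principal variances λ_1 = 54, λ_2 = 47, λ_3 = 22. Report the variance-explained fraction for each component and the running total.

Step 1 — total variance = trace(Sigma) = Σ λ_i = 54 + 47 + 22 = 123.

Step 2 — fraction explained by component i = λ_i / Σ λ:
  PC1: 54/123 = 0.439
  PC2: 47/123 = 0.3821
  PC3: 22/123 = 0.1789

Step 3 — cumulative fraction after k components = (λ_1 + ... + λ_k) / Σ λ:
  k = 1: 54/123 = 0.439
  k = 2: (54 + 47)/123 = 101/123 = 0.8211
  k = 3: (54 + 47 + 22)/123 = 123/123 = 1

Summary (fraction, with percent):

explained: PC1 0.439 (43.9%), PC2 0.3821 (38.21%), PC3 0.1789 (17.89%);  cumulative: 0.439, 0.8211, 1


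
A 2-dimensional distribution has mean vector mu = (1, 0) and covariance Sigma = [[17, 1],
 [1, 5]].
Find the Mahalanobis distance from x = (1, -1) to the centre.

Step 1 — centre the observation: (x - mu) = (0, -1).

Step 2 — invert Sigma. det(Sigma) = 17·5 - (1)² = 84.
  Sigma^{-1} = (1/det) · [[d, -b], [-b, a]] = [[0.0595, -0.0119],
 [-0.0119, 0.2024]].

Step 3 — form the quadratic (x - mu)^T · Sigma^{-1} · (x - mu):
  Sigma^{-1} · (x - mu) = (0.0119, -0.2024).
  (x - mu)^T · [Sigma^{-1} · (x - mu)] = (0)·(0.0119) + (-1)·(-0.2024) = 0.2024.

Step 4 — take square root: d = √(0.2024) ≈ 0.4499.

d(x, mu) = √(0.2024) ≈ 0.4499


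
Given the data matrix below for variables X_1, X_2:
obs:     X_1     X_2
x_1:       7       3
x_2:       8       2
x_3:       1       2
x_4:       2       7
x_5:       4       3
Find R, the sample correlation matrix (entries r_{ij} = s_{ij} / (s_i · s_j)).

Step 1 — column means:
  mean(X_1) = (7 + 8 + 1 + 2 + 4) / 5 = 22/5 = 4.4
  mean(X_2) = (3 + 2 + 2 + 7 + 3) / 5 = 17/5 = 3.4

Step 2 — sample variances and covariances s[i,j] = (1/(n-1)) · Σ_k (x_{k,i} - mean_i) · (x_{k,j} - mean_j), with n-1 = 4:
  s[X_1,X_1] = ((2.6)·(2.6) + (3.6)·(3.6) + (-3.4)·(-3.4) + (-2.4)·(-2.4) + (-0.4)·(-0.4)) / 4 = 37.2/4 = 9.3
  s[X_1,X_2] = ((2.6)·(-0.4) + (3.6)·(-1.4) + (-3.4)·(-1.4) + (-2.4)·(3.6) + (-0.4)·(-0.4)) / 4 = -9.8/4 = -2.45
  s[X_2,X_2] = ((-0.4)·(-0.4) + (-1.4)·(-1.4) + (-1.4)·(-1.4) + (3.6)·(3.6) + (-0.4)·(-0.4)) / 4 = 17.2/4 = 4.3
  Sample standard deviations s_i = √(s[i,i]):
  s(X_1) = √(9.3) = 3.0496
  s(X_2) = √(4.3) = 2.0736

Step 3 — r_{ij} = s_{ij} / (s_i · s_j):
  r[X_1,X_1] = 1 (diagonal).
  r[X_1,X_2] = -2.45 / (3.0496 · 2.0736) = -2.45 / 6.3238 = -0.3874
  r[X_2,X_2] = 1 (diagonal).

R is symmetric with unit diagonal. Assembling:

R = [[1, -0.3874],
 [-0.3874, 1]]


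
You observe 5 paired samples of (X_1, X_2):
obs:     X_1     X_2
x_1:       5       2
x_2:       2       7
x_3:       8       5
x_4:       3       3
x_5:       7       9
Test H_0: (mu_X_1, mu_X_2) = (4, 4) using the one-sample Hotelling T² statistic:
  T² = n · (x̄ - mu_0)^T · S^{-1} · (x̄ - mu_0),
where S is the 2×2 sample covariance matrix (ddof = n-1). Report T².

Step 1 — sample mean vector:
  mean(X_1) = (5 + 2 + 8 + 3 + 7) / 5 = 25/5 = 5
  mean(X_2) = (2 + 7 + 5 + 3 + 9) / 5 = 26/5 = 5.2
  x̄ = (5, 5.2),  deviation x̄ - mu_0 = (5, 5.2) - (4, 4) = (1, 1.2).

Step 2 — sample covariance matrix, S[i,j] = (1/(n-1)) · Σ_k (x_{k,i} - mean_i) · (x_{k,j} - mean_j), divisor n-1 = 4:
  S[X_1,X_1] = ((0)·(0) + (-3)·(-3) + (3)·(3) + (-2)·(-2) + (2)·(2)) / 4 = 26/4 = 6.5
  S[X_1,X_2] = ((0)·(-3.2) + (-3)·(1.8) + (3)·(-0.2) + (-2)·(-2.2) + (2)·(3.8)) / 4 = 6/4 = 1.5
  S[X_2,X_2] = ((-3.2)·(-3.2) + (1.8)·(1.8) + (-0.2)·(-0.2) + (-2.2)·(-2.2) + (3.8)·(3.8)) / 4 = 32.8/4 = 8.2
  S = [[6.5, 1.5],
 [1.5, 8.2]].

Step 3 — invert S. det(S) = 6.5·8.2 - (1.5)² = 51.05.
  S^{-1} = (1/det) · [[d, -b], [-b, a]] = [[0.1606, -0.0294],
 [-0.0294, 0.1273]].

Step 4 — quadratic form (x̄ - mu_0)^T · S^{-1} · (x̄ - mu_0):
  S^{-1} · (x̄ - mu_0) = (0.1254, 0.1234),
  (x̄ - mu_0)^T · [...] = (1)·(0.1254) + (1.2)·(0.1234) = 0.2735.

Step 5 — scale by n: T² = 5 · 0.2735 = 1.3673.

T² ≈ 1.3673


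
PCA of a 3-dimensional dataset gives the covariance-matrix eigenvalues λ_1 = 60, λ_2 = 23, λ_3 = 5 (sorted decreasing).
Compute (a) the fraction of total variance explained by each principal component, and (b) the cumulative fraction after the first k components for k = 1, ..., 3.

Step 1 — total variance = trace(Sigma) = Σ λ_i = 60 + 23 + 5 = 88.

Step 2 — fraction explained by component i = λ_i / Σ λ:
  PC1: 60/88 = 0.6818
  PC2: 23/88 = 0.2614
  PC3: 5/88 = 0.0568

Step 3 — cumulative fraction after k components = (λ_1 + ... + λ_k) / Σ λ:
  k = 1: 60/88 = 0.6818
  k = 2: (60 + 23)/88 = 83/88 = 0.9432
  k = 3: (60 + 23 + 5)/88 = 88/88 = 1

Summary (fraction, with percent):

explained: PC1 0.6818 (68.18%), PC2 0.2614 (26.14%), PC3 0.0568 (5.68%);  cumulative: 0.6818, 0.9432, 1


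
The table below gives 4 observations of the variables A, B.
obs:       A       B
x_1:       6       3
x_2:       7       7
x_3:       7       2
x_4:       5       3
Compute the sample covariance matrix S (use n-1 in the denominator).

Step 1 — column means:
  mean(A) = (6 + 7 + 7 + 5) / 4 = 25/4 = 6.25
  mean(B) = (3 + 7 + 2 + 3) / 4 = 15/4 = 3.75

Step 2 — sample covariance S[i,j] = (1/(n-1)) · Σ_k (x_{k,i} - mean_i) · (x_{k,j} - mean_j), with n-1 = 3.
  S[A,A] = ((-0.25)·(-0.25) + (0.75)·(0.75) + (0.75)·(0.75) + (-1.25)·(-1.25)) / 3 = 2.75/3 = 0.9167
  S[A,B] = ((-0.25)·(-0.75) + (0.75)·(3.25) + (0.75)·(-1.75) + (-1.25)·(-0.75)) / 3 = 2.25/3 = 0.75
  S[B,B] = ((-0.75)·(-0.75) + (3.25)·(3.25) + (-1.75)·(-1.75) + (-0.75)·(-0.75)) / 3 = 14.75/3 = 4.9167

S is symmetric (S[j,i] = S[i,j]). Assembling:

S = [[0.9167, 0.75],
 [0.75, 4.9167]]


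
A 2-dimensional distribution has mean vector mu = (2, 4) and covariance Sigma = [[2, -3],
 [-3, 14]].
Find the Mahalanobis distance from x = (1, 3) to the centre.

Step 1 — centre the observation: (x - mu) = (-1, -1).

Step 2 — invert Sigma. det(Sigma) = 2·14 - (-3)² = 19.
  Sigma^{-1} = (1/det) · [[d, -b], [-b, a]] = [[0.7368, 0.1579],
 [0.1579, 0.1053]].

Step 3 — form the quadratic (x - mu)^T · Sigma^{-1} · (x - mu):
  Sigma^{-1} · (x - mu) = (-0.8947, -0.2632).
  (x - mu)^T · [Sigma^{-1} · (x - mu)] = (-1)·(-0.8947) + (-1)·(-0.2632) = 1.1579.

Step 4 — take square root: d = √(1.1579) ≈ 1.0761.

d(x, mu) = √(1.1579) ≈ 1.0761


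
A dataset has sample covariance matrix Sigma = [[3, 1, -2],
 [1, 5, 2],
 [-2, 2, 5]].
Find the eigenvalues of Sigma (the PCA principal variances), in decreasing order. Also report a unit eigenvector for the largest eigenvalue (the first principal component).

Step 1 — characteristic polynomial p(λ) = det(λI - Sigma) = λ³ - tr·λ² + c_1·λ - det, where tr = trace, c_1 = sum of the principal 2×2 minors, det = det(Sigma):
  tr = 3 + 5 + 5 = 13,
  c_1 = (3·5 - (1)²) + (3·5 - (-2)²) + (5·5 - (2)²) = 14 + 11 + 21 = 46,
  det = 3·(5·5 - (2)²) - (1)·((1)·5 - (2)·(-2)) + (-2)·((1)·(2) - 5·(-2)) = 3·(21) - (1)·(9) + (-2)·(12) = 30.
  So p(λ) = λ³ - 13λ² + 46λ - 30.
Step 2 — look for an integer root (rational root theorem: any rational root is an integer divisor of 30). Testing λ = 5:
  p(5) = 125 - 325 + 230 - 30 = 0  ✓
  Dividing out (λ - 5): p(λ) = (λ - 5)(λ² - 8λ + 6).
Step 3 — remaining eigenvalues from the quadratic λ² - 8λ + 6 = 0:
  Δ = 8² - 4·6 = 64 - 24 = 40,  λ = (8 ± √40)/2 = (8 ± 6.3246)/2 ≈ 7.1623 or 0.8377.
  Sorted: λ_1 = 7.1623,  λ_2 = 5,  λ_3 = 0.8377  (check: sum = 13 = tr ✓).

Step 4 — unit eigenvector for λ_1 ≈ 7.1623: v spans the null space of (Sigma - λ_1 I), whose rows are
  r_1 = (-4.1623, 1, -2),  r_2 = (1, -2.1623, 2),  r_3 = (-2, 2, -2.1623).
  v is orthogonal to every row, so take v ∝ r_1 × r_2 = ((1)·(2) - (-2)·(-2.1623), (-2)·(1) - (-4.1623)·(2), (-4.1623)·(-2.1623) - (1)·(1)) ≈ (-2.3246, 6.3246, 8).
  Rescale (multiply by -1 so the first nonzero entry is positive): u = (2.3246, -6.3246, -8).
  ||u|| = √((2.3246)² + (-6.3246)² + (-8)²) = √(109.4036) ≈ 10.4596,  v_1 = u/||u|| ≈ (0.2222, -0.6047, -0.7648) (||v_1|| = 1).

λ_1 = 7.1623,  λ_2 = 5,  λ_3 = 0.8377;  v_1 ≈ (0.2222, -0.6047, -0.7648)


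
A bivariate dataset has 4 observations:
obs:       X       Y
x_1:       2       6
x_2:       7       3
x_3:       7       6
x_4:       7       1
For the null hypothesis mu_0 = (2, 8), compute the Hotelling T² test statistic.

Step 1 — sample mean vector:
  mean(X) = (2 + 7 + 7 + 7) / 4 = 23/4 = 5.75
  mean(Y) = (6 + 3 + 6 + 1) / 4 = 16/4 = 4
  x̄ = (5.75, 4),  deviation x̄ - mu_0 = (5.75, 4) - (2, 8) = (3.75, -4).

Step 2 — sample covariance matrix, S[i,j] = (1/(n-1)) · Σ_k (x_{k,i} - mean_i) · (x_{k,j} - mean_j), divisor n-1 = 3:
  S[X,X] = ((-3.75)·(-3.75) + (1.25)·(1.25) + (1.25)·(1.25) + (1.25)·(1.25)) / 3 = 18.75/3 = 6.25
  S[X,Y] = ((-3.75)·(2) + (1.25)·(-1) + (1.25)·(2) + (1.25)·(-3)) / 3 = -10/3 = -3.3333
  S[Y,Y] = ((2)·(2) + (-1)·(-1) + (2)·(2) + (-3)·(-3)) / 3 = 18/3 = 6
  S = [[6.25, -3.3333],
 [-3.3333, 6]].

Step 3 — invert S. det(S) = 6.25·6 - (-3.3333)² = 26.3889.
  S^{-1} = (1/det) · [[d, -b], [-b, a]] = [[0.2274, 0.1263],
 [0.1263, 0.2368]].

Step 4 — quadratic form (x̄ - mu_0)^T · S^{-1} · (x̄ - mu_0):
  S^{-1} · (x̄ - mu_0) = (0.3474, -0.4737),
  (x̄ - mu_0)^T · [...] = (3.75)·(0.3474) + (-4)·(-0.4737) = 3.1974.

Step 5 — scale by n: T² = 4 · 3.1974 = 12.7895.

T² ≈ 12.7895


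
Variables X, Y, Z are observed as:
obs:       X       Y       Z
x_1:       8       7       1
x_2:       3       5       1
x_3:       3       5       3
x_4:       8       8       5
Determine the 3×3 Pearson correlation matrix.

Step 1 — column means:
  mean(X) = (8 + 3 + 3 + 8) / 4 = 22/4 = 5.5
  mean(Y) = (7 + 5 + 5 + 8) / 4 = 25/4 = 6.25
  mean(Z) = (1 + 1 + 3 + 5) / 4 = 10/4 = 2.5

Step 2 — sample variances and covariances s[i,j] = (1/(n-1)) · Σ_k (x_{k,i} - mean_i) · (x_{k,j} - mean_j), with n-1 = 3:
  s[X,X] = ((2.5)·(2.5) + (-2.5)·(-2.5) + (-2.5)·(-2.5) + (2.5)·(2.5)) / 3 = 25/3 = 8.3333
  s[X,Y] = ((2.5)·(0.75) + (-2.5)·(-1.25) + (-2.5)·(-1.25) + (2.5)·(1.75)) / 3 = 12.5/3 = 4.1667
  s[X,Z] = ((2.5)·(-1.5) + (-2.5)·(-1.5) + (-2.5)·(0.5) + (2.5)·(2.5)) / 3 = 5/3 = 1.6667
  s[Y,Y] = ((0.75)·(0.75) + (-1.25)·(-1.25) + (-1.25)·(-1.25) + (1.75)·(1.75)) / 3 = 6.75/3 = 2.25
  s[Y,Z] = ((0.75)·(-1.5) + (-1.25)·(-1.5) + (-1.25)·(0.5) + (1.75)·(2.5)) / 3 = 4.5/3 = 1.5
  s[Z,Z] = ((-1.5)·(-1.5) + (-1.5)·(-1.5) + (0.5)·(0.5) + (2.5)·(2.5)) / 3 = 11/3 = 3.6667
  Sample standard deviations s_i = √(s[i,i]):
  s(X) = √(8.3333) = 2.8868
  s(Y) = √(2.25) = 1.5
  s(Z) = √(3.6667) = 1.9149

Step 3 — r_{ij} = s_{ij} / (s_i · s_j):
  r[X,X] = 1 (diagonal).
  r[X,Y] = 4.1667 / (2.8868 · 1.5) = 4.1667 / 4.3301 = 0.9623
  r[X,Z] = 1.6667 / (2.8868 · 1.9149) = 1.6667 / 5.5277 = 0.3015
  r[Y,Y] = 1 (diagonal).
  r[Y,Z] = 1.5 / (1.5 · 1.9149) = 1.5 / 2.8723 = 0.5222
  r[Z,Z] = 1 (diagonal).

R is symmetric with unit diagonal. Assembling:

R = [[1, 0.9623, 0.3015],
 [0.9623, 1, 0.5222],
 [0.3015, 0.5222, 1]]


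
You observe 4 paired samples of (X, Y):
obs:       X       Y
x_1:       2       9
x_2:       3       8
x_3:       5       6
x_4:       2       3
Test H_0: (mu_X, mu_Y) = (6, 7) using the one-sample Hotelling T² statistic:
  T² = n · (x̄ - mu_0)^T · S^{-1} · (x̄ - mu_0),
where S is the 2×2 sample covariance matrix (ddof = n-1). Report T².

Step 1 — sample mean vector:
  mean(X) = (2 + 3 + 5 + 2) / 4 = 12/4 = 3
  mean(Y) = (9 + 8 + 6 + 3) / 4 = 26/4 = 6.5
  x̄ = (3, 6.5),  deviation x̄ - mu_0 = (3, 6.5) - (6, 7) = (-3, -0.5).

Step 2 — sample covariance matrix, S[i,j] = (1/(n-1)) · Σ_k (x_{k,i} - mean_i) · (x_{k,j} - mean_j), divisor n-1 = 3:
  S[X,X] = ((-1)·(-1) + (0)·(0) + (2)·(2) + (-1)·(-1)) / 3 = 6/3 = 2
  S[X,Y] = ((-1)·(2.5) + (0)·(1.5) + (2)·(-0.5) + (-1)·(-3.5)) / 3 = 0/3 = 0
  S[Y,Y] = ((2.5)·(2.5) + (1.5)·(1.5) + (-0.5)·(-0.5) + (-3.5)·(-3.5)) / 3 = 21/3 = 7
  S = [[2, 0],
 [0, 7]].

Step 3 — invert S. det(S) = 2·7 - (0)² = 14.
  S^{-1} = (1/det) · [[d, -b], [-b, a]] = [[0.5, 0],
 [0, 0.1429]].

Step 4 — quadratic form (x̄ - mu_0)^T · S^{-1} · (x̄ - mu_0):
  S^{-1} · (x̄ - mu_0) = (-1.5, -0.0714),
  (x̄ - mu_0)^T · [...] = (-3)·(-1.5) + (-0.5)·(-0.0714) = 4.5357.

Step 5 — scale by n: T² = 4 · 4.5357 = 18.1429.

T² ≈ 18.1429
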